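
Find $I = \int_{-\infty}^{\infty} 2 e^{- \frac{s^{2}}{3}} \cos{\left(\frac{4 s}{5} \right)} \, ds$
$\frac{2 \sqrt{3} \sqrt{\pi}}{e^{\frac{12}{25}}}$

Let $b$ denote the cosine frequency and define $I(b) = \int_{-\infty}^{\infty} 2 e^{- \frac{s^{2}}{3}} \cos{\left(b s \right)} \, ds$.

Differentiating under the integral sign,
$$I'(b) = \int_{-\infty}^{\infty} - 2 s e^{- \frac{s^{2}}{3}} \sin{\left(b s \right)} \, ds.$$

Integrate $\int_{-\infty}^{\infty} s \sin(b s)\, e^{- \frac{s^{2}}{3}}\, ds$ by parts with $u = \sin(b s)$ and $dv = s\, e^{- \frac{s^{2}}{3}}\, ds$, giving $v = - \frac{3 e^{- \frac{s^{2}}{3}}}{2}$. The boundary term vanishes and
$$\int_{-\infty}^{\infty} s \sin(b s)\, e^{- \frac{s^{2}}{3}}\, ds = \frac{3 b}{2} \int_{-\infty}^{\infty} \cos(b s)\, e^{- \frac{s^{2}}{3}}\, ds,$$
so $I'(b) = - \frac{3 b}{2}\, I(b)$.

This is a separable first-order ODE; solving with the initial condition $I(0) = \int_{-\infty}^{\infty} 2 e^{- \frac{s^{2}}{3}}\,ds = 2 \sqrt{3} \sqrt{\pi}$ gives
$$I(b) = 2 \sqrt{3} \sqrt{\pi} e^{- \frac{3 b^{2}}{4}}.$$

Setting $b = \frac{4}{5}$:
$$I = \frac{2 \sqrt{3} \sqrt{\pi}}{e^{\frac{12}{25}}}.$$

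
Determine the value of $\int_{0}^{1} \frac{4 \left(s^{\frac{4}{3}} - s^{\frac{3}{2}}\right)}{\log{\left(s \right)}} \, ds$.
$- \log{\left(\frac{50625}{38416} \right)}$

Introduce a parameter $a$ in the exponent: let $I(a) = \int_{0}^{1} \frac{4 \left(s^{\frac{4}{3}} - s^{a}\right)}{\log{\left(s \right)}} \, ds$.

Since $\dfrac{\partial}{\partial a}\,s^{a} = s^{a} \ln s$, the $\ln s$ in the denominator cancels and
$$\frac{dI}{da} = \int_{0}^{1} -4 s^{a} \, ds = -4 \left[\frac{s^{a+1}}{a+1}\right]_0^1 = - \frac{4}{a + 1}.$$

Integrating with respect to $a$ gives $I(a) = - \log{\left(\frac{81 \left(a + 1\right)^{4}}{2401} \right)} + C$.

At $a = \frac{4}{3}$ the integrand is identically $0$, so $I(\frac{4}{3}) = 0$. The closed form gives $0$, hence $C = 0$.

Setting $a = \frac{3}{2}$:
$$I = - \log{\left(\frac{50625}{38416} \right)}.$$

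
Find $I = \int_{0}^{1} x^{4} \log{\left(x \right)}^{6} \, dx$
$\frac{144}{15625}$

Begin with the known integral
$$J(a) = \int_{0}^{1} x^{a} \, dx = \frac{1}{a + 1}.$$

Differentiating under the integral sign brings down a factor of $\ln x$:
$$\frac{dJ}{da} = \int_{0}^{1} x^{a} \log{\left(x \right)} \, dx = - \frac{1}{\left(a + 1\right)^{2}}.$$

Repeating $6$ times in total — each differentiation brings down another $\ln x$ — gives
$$\frac{d^{6}J}{da^{6}} = \int_{0}^{1} x^{a} \log{\left(x \right)}^{6} \, dx = \frac{720}{\left(a + 1\right)^{7}},$$
and the integrand here is exactly the target integrand, so $I = \frac{720}{\left(a + 1\right)^{7}}$.

Setting $a = 4$:
$$I = \frac{144}{15625}.$$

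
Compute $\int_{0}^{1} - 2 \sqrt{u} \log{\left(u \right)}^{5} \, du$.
$\frac{5120}{243}$

Begin with the known integral
$$J(a) = \int_{0}^{1} - 2 u^{a} \, du = - \frac{2}{a + 1}.$$

Differentiating under the integral sign brings down a factor of $\ln u$:
$$\frac{dJ}{da} = \int_{0}^{1} - 2 u^{a} \log{\left(u \right)} \, du = \frac{2}{\left(a + 1\right)^{2}}.$$

Repeating $5$ times in total — each differentiation brings down another $\ln u$ — gives
$$\frac{d^{5}J}{da^{5}} = \int_{0}^{1} - 2 u^{a} \log{\left(u \right)}^{5} \, du = \frac{240}{\left(a + 1\right)^{6}},$$
and the integrand here is exactly the target integrand, so $I = \frac{240}{\left(a + 1\right)^{6}}$.

Setting $a = \frac{1}{2}$:
$$I = \frac{5120}{243}.$$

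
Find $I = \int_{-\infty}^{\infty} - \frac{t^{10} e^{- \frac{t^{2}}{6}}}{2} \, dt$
$- \frac{229635 \sqrt{6} \sqrt{\pi}}{2}$

Consider the simpler parametrised integral
$$J(a) = \int_{-\infty}^{\infty} - \frac{e^{- a t^{2}}}{2} \, dt = - \frac{\sqrt{\pi}}{2 \sqrt{a}}.$$

Differentiating under the integral sign brings down a factor of $(-t^2)$:
$$\frac{dJ}{da} = \int_{-\infty}^{\infty} \frac{t^{2} e^{- a t^{2}}}{2} \, dt = \frac{\sqrt{\pi}}{4 a^{\frac{3}{2}}}.$$

Repeating $5$ times in total — each differentiation brings down another $(-t^2)$ — gives
$$\frac{d^{5}J}{da^{5}} = \int_{-\infty}^{\infty} \frac{t^{10} e^{- a t^{2}}}{2} \, dt = \frac{945 \sqrt{\pi}}{64 a^{\frac{11}{2}}},$$
and the integrand here is $(-1)^{5}$ times the target integrand, so $I = (-1)^{5}\,\frac{d^{5}J}{da^{5}} = - \frac{945 \sqrt{\pi}}{64 a^{\frac{11}{2}}}$.

Setting $a = \frac{1}{6}$:
$$I = - \frac{229635 \sqrt{6} \sqrt{\pi}}{2}.$$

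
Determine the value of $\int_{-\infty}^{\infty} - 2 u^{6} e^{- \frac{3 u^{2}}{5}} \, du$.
$- \frac{625 \sqrt{15} \sqrt{\pi}}{108}$

Begin with the known integral
$$J(a) = \int_{-\infty}^{\infty} - 2 e^{- a u^{2}} \, du = - \frac{2 \sqrt{\pi}}{\sqrt{a}}.$$

Differentiating under the integral sign brings down a factor of $(-u^2)$:
$$\frac{dJ}{da} = \int_{-\infty}^{\infty} 2 u^{2} e^{- a u^{2}} \, du = \frac{\sqrt{\pi}}{a^{\frac{3}{2}}}.$$

Repeating $3$ times in total — each differentiation brings down another $(-u^2)$ — gives
$$\frac{d^{3}J}{da^{3}} = \int_{-\infty}^{\infty} 2 u^{6} e^{- a u^{2}} \, du = \frac{15 \sqrt{\pi}}{4 a^{\frac{7}{2}}},$$
and the integrand here is $(-1)^{3}$ times the target integrand, so $I = (-1)^{3}\,\frac{d^{3}J}{da^{3}} = - \frac{15 \sqrt{\pi}}{4 a^{\frac{7}{2}}}$.

Setting $a = \frac{3}{5}$:
$$I = - \frac{625 \sqrt{15} \sqrt{\pi}}{108}.$$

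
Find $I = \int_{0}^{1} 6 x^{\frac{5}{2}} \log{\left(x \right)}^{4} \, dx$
$\frac{4608}{16807}$

Begin with the known integral
$$J(a) = \int_{0}^{1} 6 x^{a} \, dx = \frac{6}{a + 1}.$$

Differentiating under the integral sign brings down a factor of $\ln x$:
$$\frac{dJ}{da} = \int_{0}^{1} 6 x^{a} \log{\left(x \right)} \, dx = - \frac{6}{\left(a + 1\right)^{2}}.$$

Repeating $4$ times in total — each differentiation brings down another $\ln x$ — gives
$$\frac{d^{4}J}{da^{4}} = \int_{0}^{1} 6 x^{a} \log{\left(x \right)}^{4} \, dx = \frac{144}{\left(a + 1\right)^{5}},$$
and the integrand here is exactly the target integrand, so $I = \frac{144}{\left(a + 1\right)^{5}}$.

Setting $a = \frac{5}{2}$:
$$I = \frac{4608}{16807}.$$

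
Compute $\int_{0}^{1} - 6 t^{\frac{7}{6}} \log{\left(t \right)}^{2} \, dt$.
$- \frac{2592}{2197}$

Begin with the known integral
$$J(a) = \int_{0}^{1} - 6 t^{a} \, dt = - \frac{6}{a + 1}.$$

Differentiating under the integral sign brings down a factor of $\ln t$:
$$\frac{dJ}{da} = \int_{0}^{1} - 6 t^{a} \log{\left(t \right)} \, dt = \frac{6}{\left(a + 1\right)^{2}}.$$

Repeating twice in total — each differentiation brings down another $\ln t$ — gives
$$\frac{d^{2}J}{da^{2}} = \int_{0}^{1} - 6 t^{a} \log{\left(t \right)}^{2} \, dt = - \frac{12}{\left(a + 1\right)^{3}},$$
and the integrand here is exactly the target integrand, so $I = - \frac{12}{\left(a + 1\right)^{3}}$.

Setting $a = \frac{7}{6}$:
$$I = - \frac{2592}{2197}.$$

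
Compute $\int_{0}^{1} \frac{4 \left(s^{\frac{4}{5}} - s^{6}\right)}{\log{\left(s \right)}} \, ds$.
$- \log{\left(\frac{1500625}{6561} \right)}$

Replace the exponent $6$ by a parameter $a$: let $I(a) = \int_{0}^{1} \frac{4 \left(s^{\frac{4}{5}} - s^{a}\right)}{\log{\left(s \right)}} \, ds$.

Since $\dfrac{\partial}{\partial a}\,s^{a} = s^{a} \ln s$, the $\ln s$ in the denominator cancels and
$$\frac{dI}{da} = \int_{0}^{1} -4 s^{a} \, ds = -4 \left[\frac{s^{a+1}}{a+1}\right]_0^1 = - \frac{4}{a + 1}.$$

Integrating with respect to $a$ gives $I(a) = - \log{\left(\frac{625 \left(a + 1\right)^{4}}{6561} \right)} + C$.

At $a = \frac{4}{5}$ the integrand is identically $0$, so $I(\frac{4}{5}) = 0$. The closed form gives $0$, hence $C = 0$.

Setting $a = 6$:
$$I = - \log{\left(\frac{1500625}{6561} \right)}.$$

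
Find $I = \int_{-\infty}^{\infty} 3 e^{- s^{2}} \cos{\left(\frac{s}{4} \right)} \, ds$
$\frac{3 \sqrt{\pi}}{e^{\frac{1}{64}}}$

Define $I(b) = \int_{-\infty}^{\infty} 3 e^{- s^{2}} \cos{\left(b s \right)} \, ds$.

Differentiating under the integral sign,
$$I'(b) = \int_{-\infty}^{\infty} - 3 s e^{- s^{2}} \sin{\left(b s \right)} \, ds.$$

Integrate $\int_{-\infty}^{\infty} s \sin(b s)\, e^{- s^{2}}\, ds$ by parts with $u = \sin(b s)$ and $dv = s\, e^{- s^{2}}\, ds$, giving $v = - \frac{e^{- s^{2}}}{2}$. The boundary term vanishes and
$$\int_{-\infty}^{\infty} s \sin(b s)\, e^{- s^{2}}\, ds = \frac{b}{2} \int_{-\infty}^{\infty} \cos(b s)\, e^{- s^{2}}\, ds,$$
so $I'(b) = - \frac{b}{2}\, I(b)$.

This is a separable first-order ODE; solving with the initial condition $I(0) = \int_{-\infty}^{\infty} 3 e^{- s^{2}}\,ds = 3 \sqrt{\pi}$ gives
$$I(b) = 3 \sqrt{\pi} e^{- \frac{b^{2}}{4}}.$$

Setting $b = \frac{1}{4}$:
$$I = \frac{3 \sqrt{\pi}}{e^{\frac{1}{64}}}.$$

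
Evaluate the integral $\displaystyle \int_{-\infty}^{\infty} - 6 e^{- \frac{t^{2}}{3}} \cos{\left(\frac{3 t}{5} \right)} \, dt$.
$- \frac{6 \sqrt{3} \sqrt{\pi}}{e^{\frac{27}{100}}}$

Treat the cosine frequency as a parameter and define $I(b) = \int_{-\infty}^{\infty} - 6 e^{- \frac{t^{2}}{3}} \cos{\left(b t \right)} \, dt$.

Differentiating under the integral sign,
$$I'(b) = \int_{-\infty}^{\infty} 6 t e^{- \frac{t^{2}}{3}} \sin{\left(b t \right)} \, dt.$$

Integrate $\int_{-\infty}^{\infty} t \sin(b t)\, e^{- \frac{t^{2}}{3}}\, dt$ by parts with $u = \sin(b t)$ and $dv = t\, e^{- \frac{t^{2}}{3}}\, dt$, giving $v = - \frac{3 e^{- \frac{t^{2}}{3}}}{2}$. The boundary term vanishes and
$$\int_{-\infty}^{\infty} t \sin(b t)\, e^{- \frac{t^{2}}{3}}\, dt = \frac{3 b}{2} \int_{-\infty}^{\infty} \cos(b t)\, e^{- \frac{t^{2}}{3}}\, dt,$$
so $I'(b) = - \frac{3 b}{2}\, I(b)$.

This is a separable first-order ODE; solving with the initial condition $I(0) = \int_{-\infty}^{\infty} - 6 e^{- \frac{t^{2}}{3}}\,dt = - 6 \sqrt{3} \sqrt{\pi}$ gives
$$I(b) = - 6 \sqrt{3} \sqrt{\pi} e^{- \frac{3 b^{2}}{4}}.$$

Setting $b = \frac{3}{5}$:
$$I = - \frac{6 \sqrt{3} \sqrt{\pi}}{e^{\frac{27}{100}}}.$$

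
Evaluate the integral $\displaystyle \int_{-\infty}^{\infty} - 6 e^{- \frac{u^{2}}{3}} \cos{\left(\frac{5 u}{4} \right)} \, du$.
$- \frac{6 \sqrt{3} \sqrt{\pi}}{e^{\frac{75}{64}}}$

Define $I(b) = \int_{-\infty}^{\infty} - 6 e^{- \frac{u^{2}}{3}} \cos{\left(b u \right)} \, du$.

Differentiating under the integral sign,
$$I'(b) = \int_{-\infty}^{\infty} 6 u e^{- \frac{u^{2}}{3}} \sin{\left(b u \right)} \, du.$$

Integrate $\int_{-\infty}^{\infty} u \sin(b u)\, e^{- \frac{u^{2}}{3}}\, du$ by parts with $w = \sin(b u)$ and $dv = u\, e^{- \frac{u^{2}}{3}}\, du$, giving $v = - \frac{3 e^{- \frac{u^{2}}{3}}}{2}$. The boundary term vanishes and
$$\int_{-\infty}^{\infty} u \sin(b u)\, e^{- \frac{u^{2}}{3}}\, du = \frac{3 b}{2} \int_{-\infty}^{\infty} \cos(b u)\, e^{- \frac{u^{2}}{3}}\, du,$$
so $I'(b) = - \frac{3 b}{2}\, I(b)$.

This is a separable first-order ODE; solving with the initial condition $I(0) = \int_{-\infty}^{\infty} - 6 e^{- \frac{u^{2}}{3}}\,du = - 6 \sqrt{3} \sqrt{\pi}$ gives
$$I(b) = - 6 \sqrt{3} \sqrt{\pi} e^{- \frac{3 b^{2}}{4}}.$$

Setting $b = \frac{5}{4}$:
$$I = - \frac{6 \sqrt{3} \sqrt{\pi}}{e^{\frac{75}{64}}}.$$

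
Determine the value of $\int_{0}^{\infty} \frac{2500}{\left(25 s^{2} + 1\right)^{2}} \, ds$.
$125 \pi$

Start from the standard arctangent integral
$$J(a) = \int_{0}^{\infty} \frac{4}{a^{2} + s^{2}} \, ds = \frac{2 \pi}{a}.$$

Differentiating under the integral sign with respect to $a$,
$$\frac{dJ}{da} = \int_{0}^{\infty} - \frac{8 a}{\left(a^{2} + s^{2}\right)^{2}} \, ds = - \frac{2 \pi}{a^{2}},$$
so $\int_{0}^{\infty} \frac{4}{\left(a^{2} + s^{2}\right)^{2}} \, ds = \frac{\pi}{a^{3}}$.

Setting $a = \frac{1}{5}$:
$$I = 125 \pi.$$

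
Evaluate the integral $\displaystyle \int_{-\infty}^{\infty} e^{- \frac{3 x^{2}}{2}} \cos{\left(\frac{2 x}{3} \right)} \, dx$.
$\frac{\sqrt{6} \sqrt{\pi}}{3 e^{\frac{2}{27}}}$

Let $b$ denote the cosine frequency and define $I(b) = \int_{-\infty}^{\infty} e^{- \frac{3 x^{2}}{2}} \cos{\left(b x \right)} \, dx$.

Differentiating under the integral sign,
$$I'(b) = \int_{-\infty}^{\infty} - x e^{- \frac{3 x^{2}}{2}} \sin{\left(b x \right)} \, dx.$$

Integrate $\int_{-\infty}^{\infty} x \sin(b x)\, e^{- \frac{3 x^{2}}{2}}\, dx$ by parts with $u = \sin(b x)$ and $dv = x\, e^{- \frac{3 x^{2}}{2}}\, dx$, giving $v = - \frac{e^{- \frac{3 x^{2}}{2}}}{3}$. The boundary term vanishes and
$$\int_{-\infty}^{\infty} x \sin(b x)\, e^{- \frac{3 x^{2}}{2}}\, dx = \frac{b}{3} \int_{-\infty}^{\infty} \cos(b x)\, e^{- \frac{3 x^{2}}{2}}\, dx,$$
so $I'(b) = - \frac{b}{3}\, I(b)$.

This is a separable first-order ODE; solving with the initial condition $I(0) = \int_{-\infty}^{\infty} e^{- \frac{3 x^{2}}{2}}\,dx = \frac{\sqrt{6} \sqrt{\pi}}{3}$ gives
$$I(b) = \frac{\sqrt{6} \sqrt{\pi} e^{- \frac{b^{2}}{6}}}{3}.$$

Setting $b = \frac{2}{3}$:
$$I = \frac{\sqrt{6} \sqrt{\pi}}{3 e^{\frac{2}{27}}}.$$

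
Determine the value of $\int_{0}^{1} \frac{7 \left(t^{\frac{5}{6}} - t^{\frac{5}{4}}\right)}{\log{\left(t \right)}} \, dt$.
$- \log{\left(\frac{10460353203}{2494357888} \right)}$

Consider the one-parameter family: let $I(a) = \int_{0}^{1} \frac{7 \left(t^{\frac{5}{6}} - t^{a}\right)}{\log{\left(t \right)}} \, dt$.

Since $\dfrac{\partial}{\partial a}\,t^{a} = t^{a} \ln t$, the $\ln t$ in the denominator cancels and
$$\frac{dI}{da} = \int_{0}^{1} -7 t^{a} \, dt = -7 \left[\frac{t^{a+1}}{a+1}\right]_0^1 = - \frac{7}{a + 1}.$$

Integrating with respect to $a$ gives $I(a) = - \log{\left(\frac{279936 \left(a + 1\right)^{7}}{19487171} \right)} + C$.

At $a = \frac{5}{6}$ the integrand is identically $0$, so $I(\frac{5}{6}) = 0$. The closed form gives $0$, hence $C = 0$.

Setting $a = \frac{5}{4}$:
$$I = - \log{\left(\frac{10460353203}{2494357888} \right)}.$$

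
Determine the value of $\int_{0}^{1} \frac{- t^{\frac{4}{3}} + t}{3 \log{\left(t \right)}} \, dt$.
$- \frac{\log{\left(7 \right)}}{3} + \frac{\log{\left(2 \right)}}{3} + \frac{\log{\left(3 \right)}}{3}$

Replace the exponent $1$ by a parameter $a$: let $I(a) = \int_{0}^{1} \frac{- t^{\frac{4}{3}} + t^{a}}{3 \log{\left(t \right)}} \, dt$.

Since $\dfrac{\partial}{\partial a}\,t^{a} = t^{a} \ln t$, the $\ln t$ in the denominator cancels and
$$\frac{dI}{da} = \int_{0}^{1} \frac{1}{3} t^{a} \, dt = \frac{1}{3} \left[\frac{t^{a+1}}{a+1}\right]_0^1 = \frac{1}{3 \left(a + 1\right)}.$$

Integrating with respect to $a$ gives $I(a) = \frac{\log{\left(a + 1 \right)}}{3} - \frac{\log{\left(7 \right)}}{3} + \frac{\log{\left(3 \right)}}{3} + C$.

At $a = \frac{4}{3}$ the integrand is identically $0$, so $I(\frac{4}{3}) = 0$. The closed form gives $0$, hence $C = 0$.

Setting $a = 1$:
$$I = - \frac{\log{\left(7 \right)}}{3} + \frac{\log{\left(2 \right)}}{3} + \frac{\log{\left(3 \right)}}{3}.$$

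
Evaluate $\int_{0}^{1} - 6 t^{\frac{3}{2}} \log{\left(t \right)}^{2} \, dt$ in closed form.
$- \frac{96}{125}$

Begin with the known integral
$$J(a) = \int_{0}^{1} - 6 t^{a} \, dt = - \frac{6}{a + 1}.$$

Differentiating under the integral sign brings down a factor of $\ln t$:
$$\frac{dJ}{da} = \int_{0}^{1} - 6 t^{a} \log{\left(t \right)} \, dt = \frac{6}{\left(a + 1\right)^{2}}.$$

Repeating twice in total — each differentiation brings down another $\ln t$ — gives
$$\frac{d^{2}J}{da^{2}} = \int_{0}^{1} - 6 t^{a} \log{\left(t \right)}^{2} \, dt = - \frac{12}{\left(a + 1\right)^{3}},$$
and the integrand here is exactly the target integrand, so $I = - \frac{12}{\left(a + 1\right)^{3}}$.

Setting $a = \frac{3}{2}$:
$$I = - \frac{96}{125}.$$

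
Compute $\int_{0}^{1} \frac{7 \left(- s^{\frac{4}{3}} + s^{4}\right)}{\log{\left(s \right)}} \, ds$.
$\log{\left(\frac{170859375}{823543} \right)}$

Introduce a parameter $a$ in the exponent: let $I(a) = \int_{0}^{1} \frac{7 \left(s^{4} - s^{a}\right)}{\log{\left(s \right)}} \, ds$.

Since $\dfrac{\partial}{\partial a}\,s^{a} = s^{a} \ln s$, the $\ln s$ in the denominator cancels and
$$\frac{dI}{da} = \int_{0}^{1} -7 s^{a} \, ds = -7 \left[\frac{s^{a+1}}{a+1}\right]_0^1 = - \frac{7}{a + 1}.$$

Integrating with respect to $a$ gives $I(a) = \log{\left(\frac{78125}{\left(a + 1\right)^{7}} \right)} + C$.

At $a = 4$ the integrand is identically $0$, so $I(4) = 0$. The closed form gives $0$, hence $C = 0$.

Setting $a = \frac{4}{3}$:
$$I = \log{\left(\frac{170859375}{823543} \right)}.$$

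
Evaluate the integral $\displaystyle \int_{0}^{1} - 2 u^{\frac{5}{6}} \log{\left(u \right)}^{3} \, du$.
$\frac{15552}{14641}$

Consider the simpler parametrised integral
$$J(a) = \int_{0}^{1} - 2 u^{a} \, du = - \frac{2}{a + 1}.$$

Differentiating under the integral sign brings down a factor of $\ln u$:
$$\frac{dJ}{da} = \int_{0}^{1} - 2 u^{a} \log{\left(u \right)} \, du = \frac{2}{\left(a + 1\right)^{2}}.$$

Repeating $3$ times in total — each differentiation brings down another $\ln u$ — gives
$$\frac{d^{3}J}{da^{3}} = \int_{0}^{1} - 2 u^{a} \log{\left(u \right)}^{3} \, du = \frac{12}{\left(a + 1\right)^{4}},$$
and the integrand here is exactly the target integrand, so $I = \frac{12}{\left(a + 1\right)^{4}}$.

Setting $a = \frac{5}{6}$:
$$I = \frac{15552}{14641}.$$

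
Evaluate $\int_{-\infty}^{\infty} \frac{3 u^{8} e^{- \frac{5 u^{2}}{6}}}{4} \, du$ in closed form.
$\frac{5103 \sqrt{30} \sqrt{\pi}}{2500}$

Consider the simpler parametrised integral
$$J(a) = \int_{-\infty}^{\infty} \frac{3 e^{- a u^{2}}}{4} \, du = \frac{3 \sqrt{\pi}}{4 \sqrt{a}}.$$

Differentiating under the integral sign brings down a factor of $(-u^2)$:
$$\frac{dJ}{da} = \int_{-\infty}^{\infty} - \frac{3 u^{2} e^{- a u^{2}}}{4} \, du = - \frac{3 \sqrt{\pi}}{8 a^{\frac{3}{2}}}.$$

Repeating $4$ times in total — each differentiation brings down another $(-u^2)$ — gives
$$\frac{d^{4}J}{da^{4}} = \int_{-\infty}^{\infty} \frac{3 u^{8} e^{- a u^{2}}}{4} \, du = \frac{315 \sqrt{\pi}}{64 a^{\frac{9}{2}}},$$
and the integrand here is exactly the target integrand, so $I = \frac{315 \sqrt{\pi}}{64 a^{\frac{9}{2}}}$.

Setting $a = \frac{5}{6}$:
$$I = \frac{5103 \sqrt{30} \sqrt{\pi}}{2500}.$$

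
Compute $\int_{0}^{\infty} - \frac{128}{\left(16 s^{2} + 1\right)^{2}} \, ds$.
$- 8 \pi$

Start from the standard arctangent integral
$$J(a) = \int_{0}^{\infty} - \frac{1}{2 \left(a^{2} + s^{2}\right)} \, ds = - \frac{\pi}{4 a}.$$

Differentiating under the integral sign with respect to $a$,
$$\frac{dJ}{da} = \int_{0}^{\infty} \frac{a}{\left(a^{2} + s^{2}\right)^{2}} \, ds = \frac{\pi}{4 a^{2}},$$
so $\int_{0}^{\infty} - \frac{1}{2 \left(a^{2} + s^{2}\right)^{2}} \, ds = - \frac{\pi}{8 a^{3}}$.

Setting $a = \frac{1}{4}$:
$$I = - 8 \pi.$$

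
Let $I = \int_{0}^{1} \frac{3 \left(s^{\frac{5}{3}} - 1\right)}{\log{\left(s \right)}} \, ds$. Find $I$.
$\log{\left(\frac{512}{27} \right)}$

Consider the one-parameter family: let $I(a) = \int_{0}^{1} \frac{3 \left(s^{a} - 1\right)}{\log{\left(s \right)}} \, ds$.

Since $\dfrac{\partial}{\partial a}\,s^{a} = s^{a} \ln s$, the $\ln s$ in the denominator cancels and
$$\frac{dI}{da} = \int_{0}^{1} 3 s^{a} \, ds = 3 \left[\frac{s^{a+1}}{a+1}\right]_0^1 = \frac{3}{a + 1}.$$

Integrating with respect to $a$ gives $I(a) = 3 \log{\left(a + 1 \right)} + C$.

At $a = 0$ the integrand is identically $0$, so $I(0) = 0$. The closed form gives $0$, hence $C = 0$.

Setting $a = \frac{5}{3}$:
$$I = \log{\left(\frac{512}{27} \right)}.$$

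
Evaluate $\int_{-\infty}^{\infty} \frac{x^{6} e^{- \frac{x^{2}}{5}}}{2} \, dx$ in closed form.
$\frac{1875 \sqrt{5} \sqrt{\pi}}{16}$

Start from the elementary integral
$$J(a) = \int_{-\infty}^{\infty} \frac{e^{- a x^{2}}}{2} \, dx = \frac{\sqrt{\pi}}{2 \sqrt{a}}.$$

Differentiating under the integral sign brings down a factor of $(-x^2)$:
$$\frac{dJ}{da} = \int_{-\infty}^{\infty} - \frac{x^{2} e^{- a x^{2}}}{2} \, dx = - \frac{\sqrt{\pi}}{4 a^{\frac{3}{2}}}.$$

Repeating $3$ times in total — each differentiation brings down another $(-x^2)$ — gives
$$\frac{d^{3}J}{da^{3}} = \int_{-\infty}^{\infty} - \frac{x^{6} e^{- a x^{2}}}{2} \, dx = - \frac{15 \sqrt{\pi}}{16 a^{\frac{7}{2}}},$$
and the integrand here is $(-1)^{3}$ times the target integrand, so $I = (-1)^{3}\,\frac{d^{3}J}{da^{3}} = \frac{15 \sqrt{\pi}}{16 a^{\frac{7}{2}}}$.

Setting $a = \frac{1}{5}$:
$$I = \frac{1875 \sqrt{5} \sqrt{\pi}}{16}.$$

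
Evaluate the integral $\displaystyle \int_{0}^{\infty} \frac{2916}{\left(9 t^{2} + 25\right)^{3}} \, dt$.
$\frac{729 \pi}{12500}$

Start from the standard arctangent integral
$$J(a) = \int_{0}^{\infty} \frac{4}{a^{2} + t^{2}} \, dt = \frac{2 \pi}{a}.$$

Differentiating under the integral sign with respect to $a$,
$$\frac{dJ}{da} = \int_{0}^{\infty} - \frac{8 a}{\left(a^{2} + t^{2}\right)^{2}} \, dt = - \frac{2 \pi}{a^{2}},$$
so $\int_{0}^{\infty} \frac{4}{\left(a^{2} + t^{2}\right)^{2}} \, dt = \frac{\pi}{a^{3}}$.

Repeating — each differentiation of $1/(t^2+a^2)^j$ produces $-2ja/(t^2+a^2)^{j+1}$ — and dividing through by $-2ja$ at each step yields, after $2$ differentiations in total,
$$\int_{0}^{\infty} \frac{4}{\left(a^{2} + t^{2}\right)^{3}} \, dt = \frac{3 \pi}{4 a^{5}}.$$

Setting $a = \frac{5}{3}$:
$$I = \frac{729 \pi}{12500}.$$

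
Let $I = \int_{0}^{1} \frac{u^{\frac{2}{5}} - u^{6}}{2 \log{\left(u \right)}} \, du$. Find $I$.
$- \frac{\log{\left(5 \right)}}{2}$

Consider the one-parameter family: let $I(a) = \int_{0}^{1} \frac{u^{\frac{2}{5}} - u^{a}}{2 \log{\left(u \right)}} \, du$.

Since $\dfrac{\partial}{\partial a}\,u^{a} = u^{a} \ln u$, the $\ln u$ in the denominator cancels and
$$\frac{dI}{da} = \int_{0}^{1} - \frac{1}{2} u^{a} \, du = - \frac{1}{2} \left[\frac{u^{a+1}}{a+1}\right]_0^1 = - \frac{1}{2 a + 2}.$$

Integrating with respect to $a$ gives $I(a) = - \frac{\log{\left(a + 1 \right)}}{2} - \frac{\log{\left(5 \right)}}{2} + \frac{\log{\left(7 \right)}}{2} + C$.

At $a = \frac{2}{5}$ the integrand is identically $0$, so $I(\frac{2}{5}) = 0$. The closed form gives $0$, hence $C = 0$.

Setting $a = 6$:
$$I = - \frac{\log{\left(5 \right)}}{2}.$$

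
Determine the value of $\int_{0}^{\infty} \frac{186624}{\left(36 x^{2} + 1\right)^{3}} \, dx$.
$5832 \pi$

Begin with the known result
$$J(a) = \int_{0}^{\infty} \frac{4}{a^{2} + x^{2}} \, dx = \frac{2 \pi}{a}.$$

Differentiating under the integral sign with respect to $a$,
$$\frac{dJ}{da} = \int_{0}^{\infty} - \frac{8 a}{\left(a^{2} + x^{2}\right)^{2}} \, dx = - \frac{2 \pi}{a^{2}},$$
so $\int_{0}^{\infty} \frac{4}{\left(a^{2} + x^{2}\right)^{2}} \, dx = \frac{\pi}{a^{3}}$.

Repeating — each differentiation of $1/(x^2+a^2)^j$ produces $-2ja/(x^2+a^2)^{j+1}$ — and dividing through by $-2ja$ at each step yields, after $2$ differentiations in total,
$$\int_{0}^{\infty} \frac{4}{\left(a^{2} + x^{2}\right)^{3}} \, dx = \frac{3 \pi}{4 a^{5}}.$$

Setting $a = \frac{1}{6}$:
$$I = 5832 \pi.$$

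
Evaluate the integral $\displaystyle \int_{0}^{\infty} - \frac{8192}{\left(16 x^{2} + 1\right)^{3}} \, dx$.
$- 384 \pi$

Begin with the known result
$$J(a) = \int_{0}^{\infty} - \frac{2}{a^{2} + x^{2}} \, dx = - \frac{\pi}{a}.$$

Differentiating under the integral sign with respect to $a$,
$$\frac{dJ}{da} = \int_{0}^{\infty} \frac{4 a}{\left(a^{2} + x^{2}\right)^{2}} \, dx = \frac{\pi}{a^{2}},$$
so $\int_{0}^{\infty} - \frac{2}{\left(a^{2} + x^{2}\right)^{2}} \, dx = - \frac{\pi}{2 a^{3}}$.

Repeating — each differentiation of $1/(x^2+a^2)^j$ produces $-2ja/(x^2+a^2)^{j+1}$ — and dividing through by $-2ja$ at each step yields, after $2$ differentiations in total,
$$\int_{0}^{\infty} - \frac{2}{\left(a^{2} + x^{2}\right)^{3}} \, dx = - \frac{3 \pi}{8 a^{5}}.$$

Setting $a = \frac{1}{4}$:
$$I = - 384 \pi.$$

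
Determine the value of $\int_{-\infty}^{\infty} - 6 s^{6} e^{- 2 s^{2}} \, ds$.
$- \frac{45 \sqrt{2} \sqrt{\pi}}{64}$

Begin with the known integral
$$J(a) = \int_{-\infty}^{\infty} - 6 e^{- a s^{2}} \, ds = - \frac{6 \sqrt{\pi}}{\sqrt{a}}.$$

Differentiating under the integral sign brings down a factor of $(-s^2)$:
$$\frac{dJ}{da} = \int_{-\infty}^{\infty} 6 s^{2} e^{- a s^{2}} \, ds = \frac{3 \sqrt{\pi}}{a^{\frac{3}{2}}}.$$

Repeating $3$ times in total — each differentiation brings down another $(-s^2)$ — gives
$$\frac{d^{3}J}{da^{3}} = \int_{-\infty}^{\infty} 6 s^{6} e^{- a s^{2}} \, ds = \frac{45 \sqrt{\pi}}{4 a^{\frac{7}{2}}},$$
and the integrand here is $(-1)^{3}$ times the target integrand, so $I = (-1)^{3}\,\frac{d^{3}J}{da^{3}} = - \frac{45 \sqrt{\pi}}{4 a^{\frac{7}{2}}}$.

Setting $a = 2$:
$$I = - \frac{45 \sqrt{2} \sqrt{\pi}}{64}.$$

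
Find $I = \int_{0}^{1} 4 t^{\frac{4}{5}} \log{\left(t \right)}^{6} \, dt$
$\frac{25000000}{531441}$

Begin with the known integral
$$J(a) = \int_{0}^{1} 4 t^{a} \, dt = \frac{4}{a + 1}.$$

Differentiating under the integral sign brings down a factor of $\ln t$:
$$\frac{dJ}{da} = \int_{0}^{1} 4 t^{a} \log{\left(t \right)} \, dt = - \frac{4}{\left(a + 1\right)^{2}}.$$

Repeating $6$ times in total — each differentiation brings down another $\ln t$ — gives
$$\frac{d^{6}J}{da^{6}} = \int_{0}^{1} 4 t^{a} \log{\left(t \right)}^{6} \, dt = \frac{2880}{\left(a + 1\right)^{7}},$$
and the integrand here is exactly the target integrand, so $I = \frac{2880}{\left(a + 1\right)^{7}}$.

Setting $a = \frac{4}{5}$:
$$I = \frac{25000000}{531441}.$$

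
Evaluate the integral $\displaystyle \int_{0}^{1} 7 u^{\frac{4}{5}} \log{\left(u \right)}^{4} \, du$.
$\frac{175000}{19683}$

Begin with the known integral
$$J(a) = \int_{0}^{1} 7 u^{a} \, du = \frac{7}{a + 1}.$$

Differentiating under the integral sign brings down a factor of $\ln u$:
$$\frac{dJ}{da} = \int_{0}^{1} 7 u^{a} \log{\left(u \right)} \, du = - \frac{7}{\left(a + 1\right)^{2}}.$$

Repeating $4$ times in total — each differentiation brings down another $\ln u$ — gives
$$\frac{d^{4}J}{da^{4}} = \int_{0}^{1} 7 u^{a} \log{\left(u \right)}^{4} \, du = \frac{168}{\left(a + 1\right)^{5}},$$
and the integrand here is exactly the target integrand, so $I = \frac{168}{\left(a + 1\right)^{5}}$.

Setting $a = \frac{4}{5}$:
$$I = \frac{175000}{19683}.$$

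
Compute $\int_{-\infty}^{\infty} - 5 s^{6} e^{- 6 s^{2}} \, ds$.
$- \frac{25 \sqrt{6} \sqrt{\pi}}{3456}$

Consider the simpler parametrised integral
$$J(a) = \int_{-\infty}^{\infty} - 5 e^{- a s^{2}} \, ds = - \frac{5 \sqrt{\pi}}{\sqrt{a}}.$$

Differentiating under the integral sign brings down a factor of $(-s^2)$:
$$\frac{dJ}{da} = \int_{-\infty}^{\infty} 5 s^{2} e^{- a s^{2}} \, ds = \frac{5 \sqrt{\pi}}{2 a^{\frac{3}{2}}}.$$

Repeating $3$ times in total — each differentiation brings down another $(-s^2)$ — gives
$$\frac{d^{3}J}{da^{3}} = \int_{-\infty}^{\infty} 5 s^{6} e^{- a s^{2}} \, ds = \frac{75 \sqrt{\pi}}{8 a^{\frac{7}{2}}},$$
and the integrand here is $(-1)^{3}$ times the target integrand, so $I = (-1)^{3}\,\frac{d^{3}J}{da^{3}} = - \frac{75 \sqrt{\pi}}{8 a^{\frac{7}{2}}}$.

Setting $a = 6$:
$$I = - \frac{25 \sqrt{6} \sqrt{\pi}}{3456}.$$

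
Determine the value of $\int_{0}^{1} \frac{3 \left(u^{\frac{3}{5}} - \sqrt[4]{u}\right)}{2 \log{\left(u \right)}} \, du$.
$- 3 \log{\left(5 \right)} + \frac{15 \log{\left(2 \right)}}{2}$

Replace the exponent $\frac{1}{4}$ by a parameter $a$: let $I(a) = \int_{0}^{1} \frac{3 \left(u^{\frac{3}{5}} - u^{a}\right)}{2 \log{\left(u \right)}} \, du$.

Since $\dfrac{\partial}{\partial a}\,u^{a} = u^{a} \ln u$, the $\ln u$ in the denominator cancels and
$$\frac{dI}{da} = \int_{0}^{1} - \frac{3}{2} u^{a} \, du = - \frac{3}{2} \left[\frac{u^{a+1}}{a+1}\right]_0^1 = - \frac{3}{2 a + 2}.$$

Integrating with respect to $a$ gives $I(a) = - \log{\left(\frac{5 \sqrt{10} \left(a + 1\right)^{\frac{3}{2}}}{32} \right)} + C$.

At $a = \frac{3}{5}$ the integrand is identically $0$, so $I(\frac{3}{5}) = 0$. The closed form gives $0$, hence $C = 0$.

Setting $a = \frac{1}{4}$:
$$I = - 3 \log{\left(5 \right)} + \frac{15 \log{\left(2 \right)}}{2}.$$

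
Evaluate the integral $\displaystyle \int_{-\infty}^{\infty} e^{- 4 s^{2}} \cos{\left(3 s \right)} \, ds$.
$\frac{\sqrt{\pi}}{2 e^{\frac{9}{16}}}$

Treat the cosine frequency as a parameter and define $I(b) = \int_{-\infty}^{\infty} e^{- 4 s^{2}} \cos{\left(b s \right)} \, ds$.

Differentiating under the integral sign,
$$I'(b) = \int_{-\infty}^{\infty} - s e^{- 4 s^{2}} \sin{\left(b s \right)} \, ds.$$

Integrate $\int_{-\infty}^{\infty} s \sin(b s)\, e^{- 4 s^{2}}\, ds$ by parts with $u = \sin(b s)$ and $dv = s\, e^{- 4 s^{2}}\, ds$, giving $v = - \frac{e^{- 4 s^{2}}}{8}$. The boundary term vanishes and
$$\int_{-\infty}^{\infty} s \sin(b s)\, e^{- 4 s^{2}}\, ds = \frac{b}{8} \int_{-\infty}^{\infty} \cos(b s)\, e^{- 4 s^{2}}\, ds,$$
so $I'(b) = - \frac{b}{8}\, I(b)$.

This is a separable first-order ODE; solving with the initial condition $I(0) = \int_{-\infty}^{\infty} e^{- 4 s^{2}}\,ds = \frac{\sqrt{\pi}}{2}$ gives
$$I(b) = \frac{\sqrt{\pi} e^{- \frac{b^{2}}{16}}}{2}.$$

Setting $b = 3$:
$$I = \frac{\sqrt{\pi}}{2 e^{\frac{9}{16}}}.$$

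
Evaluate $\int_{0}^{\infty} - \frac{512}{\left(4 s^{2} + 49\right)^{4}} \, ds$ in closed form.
$- \frac{40 \pi}{823543}$

Start from the standard arctangent integral
$$J(a) = \int_{0}^{\infty} - \frac{2}{a^{2} + s^{2}} \, ds = - \frac{\pi}{a}.$$

Differentiating under the integral sign with respect to $a$,
$$\frac{dJ}{da} = \int_{0}^{\infty} \frac{4 a}{\left(a^{2} + s^{2}\right)^{2}} \, ds = \frac{\pi}{a^{2}},$$
so $\int_{0}^{\infty} - \frac{2}{\left(a^{2} + s^{2}\right)^{2}} \, ds = - \frac{\pi}{2 a^{3}}$.

Repeating — each differentiation of $1/(s^2+a^2)^j$ produces $-2ja/(s^2+a^2)^{j+1}$ — and dividing through by $-2ja$ at each step yields, after $3$ differentiations in total,
$$\int_{0}^{\infty} - \frac{2}{\left(a^{2} + s^{2}\right)^{4}} \, ds = - \frac{5 \pi}{16 a^{7}}.$$

Setting $a = \frac{7}{2}$:
$$I = - \frac{40 \pi}{823543}.$$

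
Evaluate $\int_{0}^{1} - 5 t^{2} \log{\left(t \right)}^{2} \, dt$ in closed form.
$- \frac{10}{27}$

Begin with the known integral
$$J(a) = \int_{0}^{1} - 5 t^{a} \, dt = - \frac{5}{a + 1}.$$

Differentiating under the integral sign brings down a factor of $\ln t$:
$$\frac{dJ}{da} = \int_{0}^{1} - 5 t^{a} \log{\left(t \right)} \, dt = \frac{5}{\left(a + 1\right)^{2}}.$$

Repeating twice in total — each differentiation brings down another $\ln t$ — gives
$$\frac{d^{2}J}{da^{2}} = \int_{0}^{1} - 5 t^{a} \log{\left(t \right)}^{2} \, dt = - \frac{10}{\left(a + 1\right)^{3}},$$
and the integrand here is exactly the target integrand, so $I = - \frac{10}{\left(a + 1\right)^{3}}$.

Setting $a = 2$:
$$I = - \frac{10}{27}.$$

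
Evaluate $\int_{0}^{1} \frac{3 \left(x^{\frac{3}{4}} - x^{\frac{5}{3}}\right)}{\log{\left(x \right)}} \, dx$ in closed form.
$- \log{\left(\frac{32768}{9261} \right)}$

Consider the one-parameter family: let $I(a) = \int_{0}^{1} \frac{3 \left(x^{\frac{3}{4}} - x^{a}\right)}{\log{\left(x \right)}} \, dx$.

Since $\dfrac{\partial}{\partial a}\,x^{a} = x^{a} \ln x$, the $\ln x$ in the denominator cancels and
$$\frac{dI}{da} = \int_{0}^{1} -3 x^{a} \, dx = -3 \left[\frac{x^{a+1}}{a+1}\right]_0^1 = - \frac{3}{a + 1}.$$

Integrating with respect to $a$ gives $I(a) = - \log{\left(\frac{64 \left(a + 1\right)^{3}}{343} \right)} + C$.

At $a = \frac{3}{4}$ the integrand is identically $0$, so $I(\frac{3}{4}) = 0$. The closed form gives $0$, hence $C = 0$.

Setting $a = \frac{5}{3}$:
$$I = - \log{\left(\frac{32768}{9261} \right)}.$$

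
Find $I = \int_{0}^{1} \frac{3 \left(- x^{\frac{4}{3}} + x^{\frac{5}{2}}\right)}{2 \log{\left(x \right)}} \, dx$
$\log{\left(\frac{3 \sqrt{6}}{4} \right)}$

Introduce a parameter $a$ in the exponent: let $I(a) = \int_{0}^{1} \frac{3 \left(- x^{\frac{4}{3}} + x^{a}\right)}{2 \log{\left(x \right)}} \, dx$.

Since $\dfrac{\partial}{\partial a}\,x^{a} = x^{a} \ln x$, the $\ln x$ in the denominator cancels and
$$\frac{dI}{da} = \int_{0}^{1} \frac{3}{2} x^{a} \, dx = \frac{3}{2} \left[\frac{x^{a+1}}{a+1}\right]_0^1 = \frac{3}{2 \left(a + 1\right)}.$$

Integrating with respect to $a$ gives $I(a) = \log{\left(\frac{3 \sqrt{21} \left(a + 1\right)^{\frac{3}{2}}}{49} \right)} + C$.

At $a = \frac{4}{3}$ the integrand is identically $0$, so $I(\frac{4}{3}) = 0$. The closed form gives $0$, hence $C = 0$.

Setting $a = \frac{5}{2}$:
$$I = \log{\left(\frac{3 \sqrt{6}}{4} \right)}.$$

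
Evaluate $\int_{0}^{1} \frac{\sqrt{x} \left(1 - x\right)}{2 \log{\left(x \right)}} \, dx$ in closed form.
$- \log{\left(5 \right)} + \frac{\log{\left(15 \right)}}{2}$

Replace the exponent $\frac{1}{2}$ by a parameter $a$: let $I(a) = \int_{0}^{1} \frac{- x^{\frac{3}{2}} + x^{a}}{2 \log{\left(x \right)}} \, dx$.

Since $\dfrac{\partial}{\partial a}\,x^{a} = x^{a} \ln x$, the $\ln x$ in the denominator cancels and
$$\frac{dI}{da} = \int_{0}^{1} \frac{1}{2} x^{a} \, dx = \frac{1}{2} \left[\frac{x^{a+1}}{a+1}\right]_0^1 = \frac{1}{2 \left(a + 1\right)}.$$

Integrating with respect to $a$ gives $I(a) = \log{\left(\frac{\sqrt{10} \sqrt{a + 1}}{5} \right)} + C$.

At $a = \frac{3}{2}$ the integrand is identically $0$, so $I(\frac{3}{2}) = 0$. The closed form gives $0$, hence $C = 0$.

Setting $a = \frac{1}{2}$:
$$I = - \log{\left(5 \right)} + \frac{\log{\left(15 \right)}}{2}.$$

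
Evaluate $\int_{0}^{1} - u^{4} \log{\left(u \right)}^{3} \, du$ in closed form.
$\frac{6}{625}$

Begin with the known integral
$$J(a) = \int_{0}^{1} - u^{a} \, du = - \frac{1}{a + 1}.$$

Differentiating under the integral sign brings down a factor of $\ln u$:
$$\frac{dJ}{da} = \int_{0}^{1} - u^{a} \log{\left(u \right)} \, du = \frac{1}{\left(a + 1\right)^{2}}.$$

Repeating $3$ times in total — each differentiation brings down another $\ln u$ — gives
$$\frac{d^{3}J}{da^{3}} = \int_{0}^{1} - u^{a} \log{\left(u \right)}^{3} \, du = \frac{6}{\left(a + 1\right)^{4}},$$
and the integrand here is exactly the target integrand, so $I = \frac{6}{\left(a + 1\right)^{4}}$.

Setting $a = 4$:
$$I = \frac{6}{625}.$$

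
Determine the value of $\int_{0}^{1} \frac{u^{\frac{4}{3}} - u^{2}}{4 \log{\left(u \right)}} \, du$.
$- \frac{\log{\left(3 \right)}}{2} + \frac{\log{\left(7 \right)}}{4}$

Replace the exponent $\frac{4}{3}$ by a parameter $a$: let $I(a) = \int_{0}^{1} \frac{- u^{2} + u^{a}}{4 \log{\left(u \right)}} \, du$.

Since $\dfrac{\partial}{\partial a}\,u^{a} = u^{a} \ln u$, the $\ln u$ in the denominator cancels and
$$\frac{dI}{da} = \int_{0}^{1} \frac{1}{4} u^{a} \, du = \frac{1}{4} \left[\frac{u^{a+1}}{a+1}\right]_0^1 = \frac{1}{4 \left(a + 1\right)}.$$

Integrating with respect to $a$ gives $I(a) = \frac{\log{\left(a + 1 \right)}}{4} - \frac{\log{\left(3 \right)}}{4} + C$.

At $a = 2$ the integrand is identically $0$, so $I(2) = 0$. The closed form gives $0$, hence $C = 0$.

Setting $a = \frac{4}{3}$:
$$I = - \frac{\log{\left(3 \right)}}{2} + \frac{\log{\left(7 \right)}}{4}.$$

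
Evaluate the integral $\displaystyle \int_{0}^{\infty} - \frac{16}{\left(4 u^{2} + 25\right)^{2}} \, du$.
$- \frac{2 \pi}{125}$

Start from the standard arctangent integral
$$J(a) = \int_{0}^{\infty} - \frac{1}{a^{2} + u^{2}} \, du = - \frac{\pi}{2 a}.$$

Differentiating under the integral sign with respect to $a$,
$$\frac{dJ}{da} = \int_{0}^{\infty} \frac{2 a}{\left(a^{2} + u^{2}\right)^{2}} \, du = \frac{\pi}{2 a^{2}},$$
so $\int_{0}^{\infty} - \frac{1}{\left(a^{2} + u^{2}\right)^{2}} \, du = - \frac{\pi}{4 a^{3}}$.

Setting $a = \frac{5}{2}$:
$$I = - \frac{2 \pi}{125}.$$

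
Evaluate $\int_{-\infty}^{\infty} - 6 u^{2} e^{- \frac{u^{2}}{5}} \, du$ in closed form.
$- 15 \sqrt{5} \sqrt{\pi}$

Consider the simpler parametrised integral
$$J(a) = \int_{-\infty}^{\infty} - 6 e^{- a u^{2}} \, du = - \frac{6 \sqrt{\pi}}{\sqrt{a}}.$$

Differentiating under the integral sign brings down a factor of $(-u^2)$:
$$\frac{dJ}{da} = \int_{-\infty}^{\infty} 6 u^{2} e^{- a u^{2}} \, du = \frac{3 \sqrt{\pi}}{a^{\frac{3}{2}}}.$$

The integral on the left is $-I$, so $I = - \frac{3 \sqrt{\pi}}{a^{\frac{3}{2}}}$.

Setting $a = \frac{1}{5}$:
$$I = - 15 \sqrt{5} \sqrt{\pi}.$$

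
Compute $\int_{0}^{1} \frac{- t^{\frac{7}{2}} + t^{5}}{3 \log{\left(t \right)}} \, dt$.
$\log{\left(\frac{6^{\frac{2}{3}}}{3} \right)}$

Consider the one-parameter family: let $I(a) = \int_{0}^{1} \frac{t^{5} - t^{a}}{3 \log{\left(t \right)}} \, dt$.

Since $\dfrac{\partial}{\partial a}\,t^{a} = t^{a} \ln t$, the $\ln t$ in the denominator cancels and
$$\frac{dI}{da} = \int_{0}^{1} - \frac{1}{3} t^{a} \, dt = - \frac{1}{3} \left[\frac{t^{a+1}}{a+1}\right]_0^1 = - \frac{1}{3 a + 3}.$$

Integrating with respect to $a$ gives $I(a) = - \frac{\log{\left(a + 1 \right)}}{3} + \frac{\log{\left(6 \right)}}{3} + C$.

At $a = 5$ the integrand is identically $0$, so $I(5) = 0$. The closed form gives $0$, hence $C = 0$.

Setting $a = \frac{7}{2}$:
$$I = \log{\left(\frac{6^{\frac{2}{3}}}{3} \right)}.$$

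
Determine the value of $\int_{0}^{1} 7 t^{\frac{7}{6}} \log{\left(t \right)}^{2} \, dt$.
$\frac{3024}{2197}$

Start from the elementary integral
$$J(a) = \int_{0}^{1} 7 t^{a} \, dt = \frac{7}{a + 1}.$$

Differentiating under the integral sign brings down a factor of $\ln t$:
$$\frac{dJ}{da} = \int_{0}^{1} 7 t^{a} \log{\left(t \right)} \, dt = - \frac{7}{\left(a + 1\right)^{2}}.$$

Repeating twice in total — each differentiation brings down another $\ln t$ — gives
$$\frac{d^{2}J}{da^{2}} = \int_{0}^{1} 7 t^{a} \log{\left(t \right)}^{2} \, dt = \frac{14}{\left(a + 1\right)^{3}},$$
and the integrand here is exactly the target integrand, so $I = \frac{14}{\left(a + 1\right)^{3}}$.

Setting $a = \frac{7}{6}$:
$$I = \frac{3024}{2197}.$$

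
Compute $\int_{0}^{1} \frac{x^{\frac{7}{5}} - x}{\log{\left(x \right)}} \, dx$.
$- \log{\left(5 \right)} + \log{\left(6 \right)}$

Introduce a parameter $a$ in the exponent: let $I(a) = \int_{0}^{1} \frac{x^{\frac{7}{5}} - x^{a}}{\log{\left(x \right)}} \, dx$.

Since $\dfrac{\partial}{\partial a}\,x^{a} = x^{a} \ln x$, the $\ln x$ in the denominator cancels and
$$\frac{dI}{da} = \int_{0}^{1} -1 x^{a} \, dx = -1 \left[\frac{x^{a+1}}{a+1}\right]_0^1 = - \frac{1}{a + 1}.$$

Integrating with respect to $a$ gives $I(a) = - \log{\left(\frac{5 a}{12} + \frac{5}{12} \right)} + C$.

At $a = \frac{7}{5}$ the integrand is identically $0$, so $I(\frac{7}{5}) = 0$. The closed form gives $0$, hence $C = 0$.

Setting $a = 1$:
$$I = - \log{\left(5 \right)} + \log{\left(6 \right)}.$$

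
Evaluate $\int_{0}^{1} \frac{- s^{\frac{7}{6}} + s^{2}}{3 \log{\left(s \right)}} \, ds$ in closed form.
$- \frac{\log{\left(13 \right)}}{3} + \frac{\log{\left(18 \right)}}{3}$

Replace the exponent $\frac{7}{6}$ by a parameter $a$: let $I(a) = \int_{0}^{1} \frac{s^{2} - s^{a}}{3 \log{\left(s \right)}} \, ds$.

Since $\dfrac{\partial}{\partial a}\,s^{a} = s^{a} \ln s$, the $\ln s$ in the denominator cancels and
$$\frac{dI}{da} = \int_{0}^{1} - \frac{1}{3} s^{a} \, ds = - \frac{1}{3} \left[\frac{s^{a+1}}{a+1}\right]_0^1 = - \frac{1}{3 a + 3}.$$

Integrating with respect to $a$ gives $I(a) = - \frac{\log{\left(a + 1 \right)}}{3} + \frac{\log{\left(3 \right)}}{3} + C$.

At $a = 2$ the integrand is identically $0$, so $I(2) = 0$. The closed form gives $0$, hence $C = 0$.

Setting $a = \frac{7}{6}$:
$$I = - \frac{\log{\left(13 \right)}}{3} + \frac{\log{\left(18 \right)}}{3}.$$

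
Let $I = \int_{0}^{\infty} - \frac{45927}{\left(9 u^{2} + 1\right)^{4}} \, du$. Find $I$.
$- \frac{76545 \pi}{32}$

Begin with the known result
$$J(a) = \int_{0}^{\infty} - \frac{7}{a^{2} + u^{2}} \, du = - \frac{7 \pi}{2 a}.$$

Differentiating under the integral sign with respect to $a$,
$$\frac{dJ}{da} = \int_{0}^{\infty} \frac{14 a}{\left(a^{2} + u^{2}\right)^{2}} \, du = \frac{7 \pi}{2 a^{2}},$$
so $\int_{0}^{\infty} - \frac{7}{\left(a^{2} + u^{2}\right)^{2}} \, du = - \frac{7 \pi}{4 a^{3}}$.

Repeating — each differentiation of $1/(u^2+a^2)^j$ produces $-2ja/(u^2+a^2)^{j+1}$ — and dividing through by $-2ja$ at each step yields, after $3$ differentiations in total,
$$\int_{0}^{\infty} - \frac{7}{\left(a^{2} + u^{2}\right)^{4}} \, du = - \frac{35 \pi}{32 a^{7}}.$$

Setting $a = \frac{1}{3}$:
$$I = - \frac{76545 \pi}{32}.$$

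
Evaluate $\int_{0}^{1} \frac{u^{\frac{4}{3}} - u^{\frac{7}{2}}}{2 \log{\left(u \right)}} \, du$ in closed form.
$\log{\left(\frac{\sqrt{42}}{9} \right)}$

Consider the one-parameter family: let $I(a) = \int_{0}^{1} \frac{- u^{\frac{7}{2}} + u^{a}}{2 \log{\left(u \right)}} \, du$.

Since $\dfrac{\partial}{\partial a}\,u^{a} = u^{a} \ln u$, the $\ln u$ in the denominator cancels and
$$\frac{dI}{da} = \int_{0}^{1} \frac{1}{2} u^{a} \, du = \frac{1}{2} \left[\frac{u^{a+1}}{a+1}\right]_0^1 = \frac{1}{2 \left(a + 1\right)}.$$

Integrating with respect to $a$ gives $I(a) = \frac{\log{\left(a + 1 \right)}}{2} - \log{\left(3 \right)} + \frac{\log{\left(2 \right)}}{2} + C$.

At $a = \frac{7}{2}$ the integrand is identically $0$, so $I(\frac{7}{2}) = 0$. The closed form gives $0$, hence $C = 0$.

Setting $a = \frac{4}{3}$:
$$I = \log{\left(\frac{\sqrt{42}}{9} \right)}.$$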